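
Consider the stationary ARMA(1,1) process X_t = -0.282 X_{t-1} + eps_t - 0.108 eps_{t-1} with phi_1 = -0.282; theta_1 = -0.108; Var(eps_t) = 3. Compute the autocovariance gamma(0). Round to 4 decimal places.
\gamma(0) = 3.4957

Multiply the model equation by X_{t-k} and take expectations. With theta_0 = psi_0 = 1 and psi_j the MA(infinity) weights, this gives
  gamma(k) - sum_i phi_i gamma(k-i) = c_k,
  c_k = sigma^2 * sum_{j=k..q} theta_j psi_{j-k}   (c_k = 0 for k > q),
using gamma(-m) = gamma(m).
psi-weights needed (psi_j = theta_j + sum_i phi_i psi_{j-i}):
  psi_1 = theta_1 + phi_1 = -0.108 + (-0.282) = -0.39
Right-hand sides:
  c_0 = sigma^2 (1 + theta_1 psi_1) = 3 * (1 + (-0.108)(-0.39)) = 3 * 1.04212 = 3.12636
  c_1 = sigma^2 theta_1 = 3 * (-0.108) = -0.324
  c_2 = 0
Equations for k = 0 and k = 1 (AR order 1):
  gamma(0) = phi_1 gamma(1) + c_0
  gamma(1) = phi_1 gamma(0) + c_1
Substituting the second into the first: gamma(0) (1 - phi_1^2) = c_0 + phi_1 c_1, so
  gamma(0) = (c_0 + phi_1 c_1) / (1 - phi_1^2) = (3.12636 + (-0.282)(-0.324)) / (1 - (-0.282)^2) = 3.217728 / 0.920476 = 3.495722.
Therefore gamma(0) = 3.4957 (to 4 decimal places).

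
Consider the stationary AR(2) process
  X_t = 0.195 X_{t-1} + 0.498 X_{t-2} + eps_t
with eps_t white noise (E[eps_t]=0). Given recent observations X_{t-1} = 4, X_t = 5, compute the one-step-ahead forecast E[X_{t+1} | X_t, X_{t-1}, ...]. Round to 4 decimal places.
E[X_{t+1} \mid \mathcal F_t] = 2.9670

For an AR(p) model X_t = c + sum_i phi_i X_{t-i} + eps_t, the
one-step-ahead conditional mean is
  E[X_{t+1} | X_t, ...] = c + sum_i phi_i X_{t+1-i}.
Substitute known values:
  E[X_{t+1} | ...] = (0.195) * (5) + (0.498) * (4)
                   = 2.9670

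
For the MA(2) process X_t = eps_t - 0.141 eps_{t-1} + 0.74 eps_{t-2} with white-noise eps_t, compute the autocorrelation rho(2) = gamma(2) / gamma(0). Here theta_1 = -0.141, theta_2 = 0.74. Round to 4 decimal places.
\rho(2) = 0.4721

For an MA(q) process with theta_0 = 1, the autocovariance is
  gamma(k) = sigma^2 * sum_{i=0..q-k} theta_i * theta_{i+k},
and rho(k) = gamma(k) / gamma(0). Sigma^2 cancels.
  numerator   = (1)*(0.74) = 0.74.
  denominator = (1)^2 + (-0.141)^2 + (0.74)^2 = 1.567481.
  rho(2) = 0.74 / 1.567481 = 0.4721.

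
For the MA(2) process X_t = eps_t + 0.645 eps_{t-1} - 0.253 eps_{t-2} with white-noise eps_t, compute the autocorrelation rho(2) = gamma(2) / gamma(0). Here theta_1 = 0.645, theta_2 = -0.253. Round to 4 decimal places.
\rho(2) = -0.1709

For an MA(q) process with theta_0 = 1, the autocovariance is
  gamma(k) = sigma^2 * sum_{i=0..q-k} theta_i * theta_{i+k},
and rho(k) = gamma(k) / gamma(0). Sigma^2 cancels.
  numerator   = (1)*(-0.253) = -0.253.
  denominator = (1)^2 + (0.645)^2 + (-0.253)^2 = 1.480034.
  rho(2) = -0.253 / 1.480034 = -0.1709.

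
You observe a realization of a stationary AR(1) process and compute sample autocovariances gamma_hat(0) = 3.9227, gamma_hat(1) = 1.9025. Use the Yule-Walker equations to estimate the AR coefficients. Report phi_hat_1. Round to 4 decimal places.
\hat\phi_{1} = 0.4850

The Yule-Walker equations for an AR(p) process read, in matrix form,
  Gamma_p phi = r_p,   with   (Gamma_p)_{ij} = gamma(|i - j|),
                       (r_p)_i = gamma(i),   i,j = 1..p.
Substitute the sample gammas (Toeplitz matrix and right-hand side of size 1):
  Gamma_p = [[3.9227]]
  r_p     = [1.9025]
With p = 1 this is the single equation gamma(0) phi_1 = gamma(1):
  phi_hat_1 = gamma(1) / gamma(0) = 1.9025 / 3.9227 = 0.4850.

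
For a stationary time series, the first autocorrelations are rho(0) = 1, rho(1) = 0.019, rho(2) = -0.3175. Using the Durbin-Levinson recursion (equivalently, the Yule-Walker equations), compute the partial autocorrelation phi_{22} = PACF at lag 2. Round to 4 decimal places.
\phi_{22} = -0.3180

The PACF at lag k is phi_{kk}, the last component of the solution
to the Yule-Walker system G_k phi = r_k where
  (G_k)_{ij} = rho(|i - j|), (r_k)_i = rho(i), i,j = 1..k.
Equivalently, Durbin-Levinson gives phi_{kk} iteratively:
  phi_{11} = rho(1)
  phi_{kk} = [rho(k) - sum_{j=1..k-1} phi_{k-1,j} rho(k-j)]
            / [1 - sum_{j=1..k-1} phi_{k-1,j} rho(j)],
  phi_{k,j} = phi_{k-1,j} - phi_{kk} phi_{k-1,k-j},  j = 1..k-1.
Step k = 1:
  phi_11 = rho(1) = 0.019.
Step k = 2:
  phi_22 = [rho(2) - phi_11 rho(1)] / [1 - phi_11 rho(1)] = [-0.3175 - (0.019)(0.019)] / [1 - (0.019)(0.019)]
         = -0.317861 / 0.999639 = -0.318.
Therefore phi_{22} = -0.3180.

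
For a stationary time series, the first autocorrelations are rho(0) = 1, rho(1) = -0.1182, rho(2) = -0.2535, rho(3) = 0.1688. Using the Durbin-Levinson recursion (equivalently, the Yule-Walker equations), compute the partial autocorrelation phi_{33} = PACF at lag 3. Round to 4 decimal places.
\phi_{33} = 0.1080

The PACF at lag k is phi_{kk}, the last component of the solution
to the Yule-Walker system G_k phi = r_k where
  (G_k)_{ij} = rho(|i - j|), (r_k)_i = rho(i), i,j = 1..k.
Equivalently, Durbin-Levinson gives phi_{kk} iteratively:
  phi_{11} = rho(1)
  phi_{kk} = [rho(k) - sum_{j=1..k-1} phi_{k-1,j} rho(k-j)]
            / [1 - sum_{j=1..k-1} phi_{k-1,j} rho(j)],
  phi_{k,j} = phi_{k-1,j} - phi_{kk} phi_{k-1,k-j},  j = 1..k-1.
Step k = 1:
  phi_11 = rho(1) = -0.1182.
Step k = 2:
  phi_22 = [rho(2) - phi_11 rho(1)] / [1 - phi_11 rho(1)] = [-0.2535 - (-0.1182)(-0.1182)] / [1 - (-0.1182)(-0.1182)]
         = -0.26747124 / 0.98602876 = -0.271261.
  Update: phi_21 = phi_11 - phi_22 phi_11 = -0.1182 - (-0.271261)(-0.1182) = -0.150263.
Step k = 3:
  phi_33 = [rho(3) - phi_21 rho(2) - phi_22 rho(1)] / [1 - phi_21 rho(1) - phi_22 rho(2)]
    numerator   = 0.1688 - (-0.150263)(-0.2535) - (-0.271261)(-0.1182) = 0.09864525
    denominator = 1 - (-0.150263)(-0.1182) - (-0.271261)(-0.2535) = 0.91347422
  phi_33 = 0.09864525 / 0.91347422 = 0.108.
Therefore phi_{33} = 0.1080.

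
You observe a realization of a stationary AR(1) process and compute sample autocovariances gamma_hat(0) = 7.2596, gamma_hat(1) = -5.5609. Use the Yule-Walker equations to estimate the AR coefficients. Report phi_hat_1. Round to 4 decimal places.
\hat\phi_{1} = -0.7660

The Yule-Walker equations for an AR(p) process read, in matrix form,
  Gamma_p phi = r_p,   with   (Gamma_p)_{ij} = gamma(|i - j|),
                       (r_p)_i = gamma(i),   i,j = 1..p.
Substitute the sample gammas (Toeplitz matrix and right-hand side of size 1):
  Gamma_p = [[7.2596]]
  r_p     = [-5.5609]
With p = 1 this is the single equation gamma(0) phi_1 = gamma(1):
  phi_hat_1 = gamma(1) / gamma(0) = -5.5609 / 7.2596 = -0.7660.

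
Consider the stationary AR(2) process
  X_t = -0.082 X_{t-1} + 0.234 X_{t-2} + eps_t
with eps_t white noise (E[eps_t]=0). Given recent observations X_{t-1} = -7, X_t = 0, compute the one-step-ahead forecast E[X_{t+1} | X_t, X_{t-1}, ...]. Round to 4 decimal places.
E[X_{t+1} \mid \mathcal F_t] = -1.6380

For an AR(p) model X_t = c + sum_i phi_i X_{t-i} + eps_t, the
one-step-ahead conditional mean is
  E[X_{t+1} | X_t, ...] = c + sum_i phi_i X_{t+1-i}.
Substitute known values:
  E[X_{t+1} | ...] = (-0.082) * (0) + (0.234) * (-7)
                   = -1.6380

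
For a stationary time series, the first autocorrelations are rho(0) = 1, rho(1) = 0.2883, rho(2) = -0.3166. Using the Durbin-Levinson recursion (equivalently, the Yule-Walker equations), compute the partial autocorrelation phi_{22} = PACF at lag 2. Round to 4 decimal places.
\phi_{22} = -0.4360

The PACF at lag k is phi_{kk}, the last component of the solution
to the Yule-Walker system G_k phi = r_k where
  (G_k)_{ij} = rho(|i - j|), (r_k)_i = rho(i), i,j = 1..k.
Equivalently, Durbin-Levinson gives phi_{kk} iteratively:
  phi_{11} = rho(1)
  phi_{kk} = [rho(k) - sum_{j=1..k-1} phi_{k-1,j} rho(k-j)]
            / [1 - sum_{j=1..k-1} phi_{k-1,j} rho(j)],
  phi_{k,j} = phi_{k-1,j} - phi_{kk} phi_{k-1,k-j},  j = 1..k-1.
Step k = 1:
  phi_11 = rho(1) = 0.2883.
Step k = 2:
  phi_22 = [rho(2) - phi_11 rho(1)] / [1 - phi_11 rho(1)] = [-0.3166 - (0.2883)(0.2883)] / [1 - (0.2883)(0.2883)]
         = -0.39971689 / 0.91688311 = -0.436.
Therefore phi_{22} = -0.4360.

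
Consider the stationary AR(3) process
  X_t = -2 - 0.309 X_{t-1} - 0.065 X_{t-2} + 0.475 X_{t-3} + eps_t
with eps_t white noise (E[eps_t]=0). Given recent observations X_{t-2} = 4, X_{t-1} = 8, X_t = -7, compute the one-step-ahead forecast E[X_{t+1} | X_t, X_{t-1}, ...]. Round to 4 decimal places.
E[X_{t+1} \mid \mathcal F_t] = 1.5430

For an AR(p) model X_t = c + sum_i phi_i X_{t-i} + eps_t, the
one-step-ahead conditional mean is
  E[X_{t+1} | X_t, ...] = c + sum_i phi_i X_{t+1-i}.
Substitute known values:
  E[X_{t+1} | ...] = -2 + (-0.309) * (-7) + (-0.065) * (8) + (0.475) * (4)
                   = 1.5430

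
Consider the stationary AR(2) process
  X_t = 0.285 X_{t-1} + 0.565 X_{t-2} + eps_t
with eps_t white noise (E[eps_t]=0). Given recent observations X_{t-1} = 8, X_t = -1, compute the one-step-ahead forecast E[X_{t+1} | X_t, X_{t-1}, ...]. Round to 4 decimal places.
E[X_{t+1} \mid \mathcal F_t] = 4.2350

For an AR(p) model X_t = c + sum_i phi_i X_{t-i} + eps_t, the
one-step-ahead conditional mean is
  E[X_{t+1} | X_t, ...] = c + sum_i phi_i X_{t+1-i}.
Substitute known values:
  E[X_{t+1} | ...] = (0.285) * (-1) + (0.565) * (8)
                   = 4.2350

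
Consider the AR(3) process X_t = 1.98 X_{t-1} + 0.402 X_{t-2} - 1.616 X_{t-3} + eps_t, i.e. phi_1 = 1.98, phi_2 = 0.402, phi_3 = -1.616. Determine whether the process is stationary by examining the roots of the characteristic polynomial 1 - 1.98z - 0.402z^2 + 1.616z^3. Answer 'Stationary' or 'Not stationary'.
\text{Not stationary}

The AR(p) characteristic polynomial is P(z) = 1 - 1.98z - 0.402z^2 + 1.616z^3.
Stationarity requires all roots to lie outside the unit circle, i.e. |z| > 1 for every root.
Degree 3: look for a simple real root z0 first, then factor out (1 - z/z0) and solve the remaining quadratic.
Testing z0 = 0.625: P(0.625) = 1 + (-1.98)(0.625) + (-0.402)(0.625)^2 + (1.616)(0.625)^3
  = 1 + (-1.2375) + (-0.157031) + (0.394531) = 0.  So z_0 = 0.625 is a root, |z_0| = 0.625.
Divide out the factor (1 - 1.6 z) = (1 - z/z0) (since 1/z0 = 1.6):
  P(z) = (1 - 1.6 z)(1 + (-0.38) z + (-1.01) z^2)
  [check: z-coef -0.38 - (1.6) = -1.98; z^2-coef -1.01 - (1.6)(-0.38) = -0.402; z^3-coef -(1.6)(-1.01) = 1.616.]
Remaining roots from the quadratic factor 1 + (-0.38) z + (-1.01) z^2:
  Set 1 + (-0.38) z + (-1.01) z^2 = 0, i.e. a z^2 + b z + c = 0 with a = -1.01, b = -0.38, c = 1.
  Discriminant D = b^2 - 4ac = (-0.38)^2 - 4*(-1.01)*1 = 0.1444 - (-4.04) = 4.1844.
  D >= 0, so the roots are real: z = (-b +/- sqrt(D)) / (2a) = (0.38 +/- 2.045581) / (-2.02).
    z_1 = (0.38 + 2.045581) / (-2.02) = -1.2008,   |z_1| = 1.2008.
    z_2 = (0.38 - 2.045581) / (-2.02) = 0.8245,   |z_2| = 0.8245.
Moduli of all roots: 0.6250, 1.2008, 0.8245.
All moduli strictly greater than 1? No.
Verdict: Not stationary.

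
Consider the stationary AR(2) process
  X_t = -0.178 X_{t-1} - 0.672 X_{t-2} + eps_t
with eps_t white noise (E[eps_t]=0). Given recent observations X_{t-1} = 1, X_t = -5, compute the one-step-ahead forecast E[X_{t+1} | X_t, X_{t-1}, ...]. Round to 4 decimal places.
E[X_{t+1} \mid \mathcal F_t] = 0.2180

For an AR(p) model X_t = c + sum_i phi_i X_{t-i} + eps_t, the
one-step-ahead conditional mean is
  E[X_{t+1} | X_t, ...] = c + sum_i phi_i X_{t+1-i}.
Substitute known values:
  E[X_{t+1} | ...] = (-0.178) * (-5) + (-0.672) * (1)
                   = 0.2180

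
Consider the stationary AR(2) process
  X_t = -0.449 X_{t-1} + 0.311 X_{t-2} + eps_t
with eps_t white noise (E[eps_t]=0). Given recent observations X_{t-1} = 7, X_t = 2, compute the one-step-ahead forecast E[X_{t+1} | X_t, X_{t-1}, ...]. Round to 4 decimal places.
E[X_{t+1} \mid \mathcal F_t] = 1.2790

For an AR(p) model X_t = c + sum_i phi_i X_{t-i} + eps_t, the
one-step-ahead conditional mean is
  E[X_{t+1} | X_t, ...] = c + sum_i phi_i X_{t+1-i}.
Substitute known values:
  E[X_{t+1} | ...] = (-0.449) * (2) + (0.311) * (7)
                   = 1.2790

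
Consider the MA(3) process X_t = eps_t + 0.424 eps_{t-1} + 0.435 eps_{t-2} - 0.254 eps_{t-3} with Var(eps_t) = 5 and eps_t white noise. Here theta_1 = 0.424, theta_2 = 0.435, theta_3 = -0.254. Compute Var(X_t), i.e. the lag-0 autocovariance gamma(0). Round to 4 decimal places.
\gamma(0) = 7.1676

For an MA(q) process X_t = eps_t + sum_i theta_i eps_{t-i} with
Var(eps_t) = sigma^2, the variance is
  gamma(0) = sigma^2 * (1 + sum_i theta_i^2).
  sum_i theta_i^2 = (0.424)^2 + (0.435)^2 + (-0.254)^2 = 0.179776 + 0.189225 + 0.064516 = 0.433517.
  gamma(0) = 5 * (1 + 0.433517) = 5 * 1.433517 = 7.167585, which rounds to 7.1676.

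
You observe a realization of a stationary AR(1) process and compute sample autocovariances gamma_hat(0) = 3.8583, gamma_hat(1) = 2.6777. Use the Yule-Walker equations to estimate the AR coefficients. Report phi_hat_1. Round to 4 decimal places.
\hat\phi_{1} = 0.6940

The Yule-Walker equations for an AR(p) process read, in matrix form,
  Gamma_p phi = r_p,   with   (Gamma_p)_{ij} = gamma(|i - j|),
                       (r_p)_i = gamma(i),   i,j = 1..p.
Substitute the sample gammas (Toeplitz matrix and right-hand side of size 1):
  Gamma_p = [[3.8583]]
  r_p     = [2.6777]
With p = 1 this is the single equation gamma(0) phi_1 = gamma(1):
  phi_hat_1 = gamma(1) / gamma(0) = 2.6777 / 3.8583 = 0.6940.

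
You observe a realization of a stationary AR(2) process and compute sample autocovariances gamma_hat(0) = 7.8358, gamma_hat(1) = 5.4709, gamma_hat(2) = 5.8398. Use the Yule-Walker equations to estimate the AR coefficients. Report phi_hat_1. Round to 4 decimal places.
\hat\phi_{1} = 0.3470

The Yule-Walker equations for an AR(p) process read, in matrix form,
  Gamma_p phi = r_p,   with   (Gamma_p)_{ij} = gamma(|i - j|),
                       (r_p)_i = gamma(i),   i,j = 1..p.
Substitute the sample gammas (Toeplitz matrix and right-hand side of size 2):
  Gamma_p = [[7.8358, 5.4709], [5.4709, 7.8358]]
  r_p     = [5.4709, 5.8398]
Written out:
  7.8358 phi_1 + 5.4709 phi_2 = 5.4709
  5.4709 phi_1 + 7.8358 phi_2 = 5.8398
Solve by Cramer's rule:
  det = gamma(0)^2 - gamma(1)^2 = (7.8358)^2 - (5.4709)^2 = 61.39976164 - 29.93074681 = 31.46901483
  phi_hat_1 = [gamma(1) gamma(0) - gamma(1) gamma(2)] / det = [(5.4709)(7.8358) - (5.4709)(5.8398)] / 31.46901483 = 10.9199164 / 31.46901483 = 0.347
  phi_hat_2 = [gamma(0) gamma(2) - gamma(1)^2] / det = [(7.8358)(5.8398) - (5.4709)^2] / 31.46901483 = 15.82875803 / 31.46901483 = 0.503
So phi_hat = [0.3470, 0.5030].
Therefore phi_hat_1 = 0.3470.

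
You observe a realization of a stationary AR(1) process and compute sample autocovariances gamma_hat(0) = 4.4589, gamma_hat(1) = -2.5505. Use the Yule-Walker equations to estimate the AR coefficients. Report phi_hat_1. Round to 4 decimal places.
\hat\phi_{1} = -0.5720

The Yule-Walker equations for an AR(p) process read, in matrix form,
  Gamma_p phi = r_p,   with   (Gamma_p)_{ij} = gamma(|i - j|),
                       (r_p)_i = gamma(i),   i,j = 1..p.
Substitute the sample gammas (Toeplitz matrix and right-hand side of size 1):
  Gamma_p = [[4.4589]]
  r_p     = [-2.5505]
With p = 1 this is the single equation gamma(0) phi_1 = gamma(1):
  phi_hat_1 = gamma(1) / gamma(0) = -2.5505 / 4.4589 = -0.5720.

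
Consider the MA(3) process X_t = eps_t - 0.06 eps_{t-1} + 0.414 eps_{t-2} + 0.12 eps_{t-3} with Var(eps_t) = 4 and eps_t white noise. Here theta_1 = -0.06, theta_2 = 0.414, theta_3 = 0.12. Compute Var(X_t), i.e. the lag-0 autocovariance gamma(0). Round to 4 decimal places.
\gamma(0) = 4.7576

For an MA(q) process X_t = eps_t + sum_i theta_i eps_{t-i} with
Var(eps_t) = sigma^2, the variance is
  gamma(0) = sigma^2 * (1 + sum_i theta_i^2).
  sum_i theta_i^2 = (-0.06)^2 + (0.414)^2 + (0.12)^2 = 0.0036 + 0.171396 + 0.0144 = 0.189396.
  gamma(0) = 4 * (1 + 0.189396) = 4 * 1.189396 = 4.757584, which rounds to 4.7576.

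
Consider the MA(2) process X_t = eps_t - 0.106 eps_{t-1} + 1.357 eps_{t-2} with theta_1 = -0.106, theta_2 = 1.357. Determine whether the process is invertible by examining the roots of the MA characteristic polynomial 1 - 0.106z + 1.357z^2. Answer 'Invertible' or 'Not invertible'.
\text{Not invertible}

The MA(q) characteristic polynomial is P(z) = 1 - 0.106z + 1.357z^2.
Invertibility requires all roots to lie outside the unit circle, i.e. |z| > 1 for every root.
Set 1 + (-0.106) z + (1.357) z^2 = 0, i.e. a z^2 + b z + c = 0 with a = 1.357, b = -0.106, c = 1.
Discriminant D = b^2 - 4ac = (-0.106)^2 - 4*(1.357)*1 = 0.011236 - (5.428) = -5.416764.
D < 0, so the roots are the complex-conjugate pair z = (-b +/- i sqrt(-D)) / (2a) = 0.0391 +/- 0.8576i.
For a conjugate pair |z|^2 = z * conj(z) = (product of roots) = c/a = 1/(1.357) = 0.73692, so |z| = sqrt(0.73692) = 0.8584 for both roots.
Moduli of all roots: 0.8584, 0.8584.
All moduli strictly greater than 1? No.
Verdict: Not invertible.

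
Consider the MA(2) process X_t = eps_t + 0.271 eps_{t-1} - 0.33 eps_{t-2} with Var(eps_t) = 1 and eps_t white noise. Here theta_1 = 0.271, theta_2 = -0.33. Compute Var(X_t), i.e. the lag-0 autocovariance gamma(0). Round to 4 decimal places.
\gamma(0) = 1.1823

For an MA(q) process X_t = eps_t + sum_i theta_i eps_{t-i} with
Var(eps_t) = sigma^2, the variance is
  gamma(0) = sigma^2 * (1 + sum_i theta_i^2).
  sum_i theta_i^2 = (0.271)^2 + (-0.33)^2 = 0.073441 + 0.1089 = 0.182341.
  gamma(0) = 1 * (1 + 0.182341) = 1 * 1.182341 = 1.182341, which rounds to 1.1823.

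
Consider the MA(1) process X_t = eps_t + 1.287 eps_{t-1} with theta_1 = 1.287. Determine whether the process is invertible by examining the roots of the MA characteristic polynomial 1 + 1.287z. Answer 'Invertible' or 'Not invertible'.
\text{Not invertible}

The MA(q) characteristic polynomial is P(z) = 1 + 1.287z.
Invertibility requires all roots to lie outside the unit circle, i.e. |z| > 1 for every root.
This is linear in z: 1 + (1.287) z = 0  =>  z = -1/(1.287) = -0.777001,  |z| = 0.777001.
Moduli of all roots: 0.7770.
All moduli strictly greater than 1? No.
Verdict: Not invertible.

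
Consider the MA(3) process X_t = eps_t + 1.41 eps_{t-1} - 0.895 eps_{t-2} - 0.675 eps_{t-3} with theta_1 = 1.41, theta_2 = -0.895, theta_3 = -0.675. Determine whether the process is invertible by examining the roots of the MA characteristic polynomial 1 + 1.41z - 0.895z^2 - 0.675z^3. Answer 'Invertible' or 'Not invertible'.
\text{Not invertible}

The MA(q) characteristic polynomial is P(z) = 1 + 1.41z - 0.895z^2 - 0.675z^3.
Invertibility requires all roots to lie outside the unit circle, i.e. |z| > 1 for every root.
Degree 3: look for a simple real root z0 first, then factor out (1 - z/z0) and solve the remaining quadratic.
Testing z0 = -2: P(-2) = 1 + (1.41)(-2) + (-0.895)(-2)^2 + (-0.675)(-2)^3
  = 1 + (-2.82) + (-3.58) + (5.4) = 0.  So z_0 = -2 is a root, |z_0| = 2.
Divide out the factor (1 + 0.5 z) = (1 - z/z0) (since 1/z0 = -0.5):
  P(z) = (1 + 0.5 z)(1 + (0.91) z + (-1.35) z^2)
  [check: z-coef 0.91 - (-0.5) = 1.41; z^2-coef -1.35 - (-0.5)(0.91) = -0.895; z^3-coef -(-0.5)(-1.35) = -0.675.]
Remaining roots from the quadratic factor 1 + (0.91) z + (-1.35) z^2:
  Set 1 + (0.91) z + (-1.35) z^2 = 0, i.e. a z^2 + b z + c = 0 with a = -1.35, b = 0.91, c = 1.
  Discriminant D = b^2 - 4ac = (0.91)^2 - 4*(-1.35)*1 = 0.8281 - (-5.4) = 6.2281.
  D >= 0, so the roots are real: z = (-b +/- sqrt(D)) / (2a) = (-0.91 +/- 2.495616) / (-2.7).
    z_1 = (-0.91 + 2.495616) / (-2.7) = -0.5873,   |z_1| = 0.5873.
    z_2 = (-0.91 - 2.495616) / (-2.7) = 1.2613,   |z_2| = 1.2613.
Moduli of all roots: 2.0000, 0.5873, 1.2613.
All moduli strictly greater than 1? No.
Verdict: Not invertible.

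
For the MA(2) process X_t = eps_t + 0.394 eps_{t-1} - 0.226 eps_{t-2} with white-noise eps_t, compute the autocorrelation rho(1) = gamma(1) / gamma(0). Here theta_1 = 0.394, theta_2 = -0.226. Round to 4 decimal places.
\rho(1) = 0.2528

For an MA(q) process with theta_0 = 1, the autocovariance is
  gamma(k) = sigma^2 * sum_{i=0..q-k} theta_i * theta_{i+k},
and rho(k) = gamma(k) / gamma(0). Sigma^2 cancels.
  numerator   = (1)*(0.394) + (0.394)*(-0.226) = 0.304956.
  denominator = (1)^2 + (0.394)^2 + (-0.226)^2 = 1.206312.
  rho(1) = 0.304956 / 1.206312 = 0.2528.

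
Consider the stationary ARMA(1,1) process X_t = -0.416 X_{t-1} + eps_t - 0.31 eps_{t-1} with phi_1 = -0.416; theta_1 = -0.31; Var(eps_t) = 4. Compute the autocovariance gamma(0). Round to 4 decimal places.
\gamma(0) = 6.5495

Multiply the model equation by X_{t-k} and take expectations. With theta_0 = psi_0 = 1 and psi_j the MA(infinity) weights, this gives
  gamma(k) - sum_i phi_i gamma(k-i) = c_k,
  c_k = sigma^2 * sum_{j=k..q} theta_j psi_{j-k}   (c_k = 0 for k > q),
using gamma(-m) = gamma(m).
psi-weights needed (psi_j = theta_j + sum_i phi_i psi_{j-i}):
  psi_1 = theta_1 + phi_1 = -0.31 + (-0.416) = -0.726
Right-hand sides:
  c_0 = sigma^2 (1 + theta_1 psi_1) = 4 * (1 + (-0.31)(-0.726)) = 4 * 1.22506 = 4.90024
  c_1 = sigma^2 theta_1 = 4 * (-0.31) = -1.24
  c_2 = 0
Equations for k = 0 and k = 1 (AR order 1):
  gamma(0) = phi_1 gamma(1) + c_0
  gamma(1) = phi_1 gamma(0) + c_1
Substituting the second into the first: gamma(0) (1 - phi_1^2) = c_0 + phi_1 c_1, so
  gamma(0) = (c_0 + phi_1 c_1) / (1 - phi_1^2) = (4.90024 + (-0.416)(-1.24)) / (1 - (-0.416)^2) = 5.41608 / 0.826944 = 6.549512.
Therefore gamma(0) = 6.5495 (to 4 decimal places).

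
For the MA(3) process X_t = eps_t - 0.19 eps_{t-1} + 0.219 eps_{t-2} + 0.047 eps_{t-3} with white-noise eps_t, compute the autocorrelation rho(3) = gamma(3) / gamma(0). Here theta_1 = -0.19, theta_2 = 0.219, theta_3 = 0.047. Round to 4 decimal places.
\rho(3) = 0.0433

For an MA(q) process with theta_0 = 1, the autocovariance is
  gamma(k) = sigma^2 * sum_{i=0..q-k} theta_i * theta_{i+k},
and rho(k) = gamma(k) / gamma(0). Sigma^2 cancels.
  numerator   = (1)*(0.047) = 0.047.
  denominator = (1)^2 + (-0.19)^2 + (0.219)^2 + (0.047)^2 = 1.08627.
  rho(3) = 0.047 / 1.08627 = 0.0433.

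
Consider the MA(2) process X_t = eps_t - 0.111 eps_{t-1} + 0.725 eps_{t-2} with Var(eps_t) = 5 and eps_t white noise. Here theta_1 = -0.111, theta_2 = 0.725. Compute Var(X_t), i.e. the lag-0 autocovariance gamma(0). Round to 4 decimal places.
\gamma(0) = 7.6897

For an MA(q) process X_t = eps_t + sum_i theta_i eps_{t-i} with
Var(eps_t) = sigma^2, the variance is
  gamma(0) = sigma^2 * (1 + sum_i theta_i^2).
  sum_i theta_i^2 = (-0.111)^2 + (0.725)^2 = 0.012321 + 0.525625 = 0.537946.
  gamma(0) = 5 * (1 + 0.537946) = 5 * 1.537946 = 7.68973, which rounds to 7.6897.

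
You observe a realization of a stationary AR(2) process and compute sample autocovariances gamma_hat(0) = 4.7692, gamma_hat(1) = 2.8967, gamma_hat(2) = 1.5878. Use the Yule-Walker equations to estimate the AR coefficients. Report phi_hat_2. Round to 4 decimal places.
\hat\phi_{2} = -0.0570

The Yule-Walker equations for an AR(p) process read, in matrix form,
  Gamma_p phi = r_p,   with   (Gamma_p)_{ij} = gamma(|i - j|),
                       (r_p)_i = gamma(i),   i,j = 1..p.
Substitute the sample gammas (Toeplitz matrix and right-hand side of size 2):
  Gamma_p = [[4.7692, 2.8967], [2.8967, 4.7692]]
  r_p     = [2.8967, 1.5878]
Written out:
  4.7692 phi_1 + 2.8967 phi_2 = 2.8967
  2.8967 phi_1 + 4.7692 phi_2 = 1.5878
Solve by Cramer's rule:
  det = gamma(0)^2 - gamma(1)^2 = (4.7692)^2 - (2.8967)^2 = 22.74526864 - 8.39087089 = 14.35439775
  phi_hat_1 = [gamma(1) gamma(0) - gamma(1) gamma(2)] / det = [(2.8967)(4.7692) - (2.8967)(1.5878)] / 14.35439775 = 9.21556138 / 14.35439775 = 0.642
  phi_hat_2 = [gamma(0) gamma(2) - gamma(1)^2] / det = [(4.7692)(1.5878) - (2.8967)^2] / 14.35439775 = -0.81833513 / 14.35439775 = -0.057
So phi_hat = [0.6420, -0.0570].
Therefore phi_hat_2 = -0.0570.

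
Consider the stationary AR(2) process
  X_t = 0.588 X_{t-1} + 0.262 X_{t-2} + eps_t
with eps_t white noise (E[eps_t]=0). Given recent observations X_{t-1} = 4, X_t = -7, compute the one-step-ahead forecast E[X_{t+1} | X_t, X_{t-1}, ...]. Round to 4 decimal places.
E[X_{t+1} \mid \mathcal F_t] = -3.0680

For an AR(p) model X_t = c + sum_i phi_i X_{t-i} + eps_t, the
one-step-ahead conditional mean is
  E[X_{t+1} | X_t, ...] = c + sum_i phi_i X_{t+1-i}.
Substitute known values:
  E[X_{t+1} | ...] = (0.588) * (-7) + (0.262) * (4)
                   = -3.0680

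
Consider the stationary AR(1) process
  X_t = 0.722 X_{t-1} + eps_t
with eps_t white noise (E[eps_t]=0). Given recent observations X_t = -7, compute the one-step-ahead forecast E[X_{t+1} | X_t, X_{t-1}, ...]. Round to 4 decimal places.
E[X_{t+1} \mid \mathcal F_t] = -5.0540

For an AR(p) model X_t = c + sum_i phi_i X_{t-i} + eps_t, the
one-step-ahead conditional mean is
  E[X_{t+1} | X_t, ...] = c + sum_i phi_i X_{t+1-i}.
Substitute known values:
  E[X_{t+1} | ...] = (0.722) * (-7)
                   = -5.0540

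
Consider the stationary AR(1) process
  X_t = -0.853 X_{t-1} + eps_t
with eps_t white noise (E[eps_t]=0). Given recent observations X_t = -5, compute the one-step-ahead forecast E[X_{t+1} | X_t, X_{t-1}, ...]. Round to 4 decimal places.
E[X_{t+1} \mid \mathcal F_t] = 4.2650

For an AR(p) model X_t = c + sum_i phi_i X_{t-i} + eps_t, the
one-step-ahead conditional mean is
  E[X_{t+1} | X_t, ...] = c + sum_i phi_i X_{t+1-i}.
Substitute known values:
  E[X_{t+1} | ...] = (-0.853) * (-5)
                   = 4.2650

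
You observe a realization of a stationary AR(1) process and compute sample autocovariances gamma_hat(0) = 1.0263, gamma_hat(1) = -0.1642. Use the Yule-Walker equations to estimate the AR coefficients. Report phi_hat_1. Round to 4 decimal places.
\hat\phi_{1} = -0.1600

The Yule-Walker equations for an AR(p) process read, in matrix form,
  Gamma_p phi = r_p,   with   (Gamma_p)_{ij} = gamma(|i - j|),
                       (r_p)_i = gamma(i),   i,j = 1..p.
Substitute the sample gammas (Toeplitz matrix and right-hand side of size 1):
  Gamma_p = [[1.0263]]
  r_p     = [-0.1642]
With p = 1 this is the single equation gamma(0) phi_1 = gamma(1):
  phi_hat_1 = gamma(1) / gamma(0) = -0.1642 / 1.0263 = -0.1600.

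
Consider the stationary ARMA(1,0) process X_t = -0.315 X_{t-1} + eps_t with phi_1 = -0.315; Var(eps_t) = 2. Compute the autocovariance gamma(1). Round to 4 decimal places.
\gamma(1) = -0.6994

Multiply the model equation by X_{t-k} and take expectations. With theta_0 = psi_0 = 1 and psi_j the MA(infinity) weights, this gives
  gamma(k) - sum_i phi_i gamma(k-i) = c_k,
  c_k = sigma^2 * sum_{j=k..q} theta_j psi_{j-k}   (c_k = 0 for k > q),
using gamma(-m) = gamma(m).
Pure AR (q = 0): c_0 = sigma^2 = 2, c_k = 0 for k >= 1.
Equations for k = 0 and k = 1 (AR order 1):
  gamma(0) = phi_1 gamma(1) + c_0
  gamma(1) = phi_1 gamma(0) + c_1
Substituting the second into the first: gamma(0) (1 - phi_1^2) = c_0 + phi_1 c_1, so
  gamma(0) = c_0 / (1 - phi_1^2) = 2 / (1 - (-0.315)^2) = 2 / 0.900775 = 2.22031.
  gamma(1) = phi_1 gamma(0) = (-0.315)(2.22031) = -0.699398.
Therefore gamma(1) = -0.6994 (to 4 decimal places).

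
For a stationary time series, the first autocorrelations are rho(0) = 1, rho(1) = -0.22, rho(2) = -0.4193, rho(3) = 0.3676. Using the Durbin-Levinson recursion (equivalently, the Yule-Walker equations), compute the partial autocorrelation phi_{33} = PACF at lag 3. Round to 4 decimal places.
\phi_{33} = 0.1689

The PACF at lag k is phi_{kk}, the last component of the solution
to the Yule-Walker system G_k phi = r_k where
  (G_k)_{ij} = rho(|i - j|), (r_k)_i = rho(i), i,j = 1..k.
Equivalently, Durbin-Levinson gives phi_{kk} iteratively:
  phi_{11} = rho(1)
  phi_{kk} = [rho(k) - sum_{j=1..k-1} phi_{k-1,j} rho(k-j)]
            / [1 - sum_{j=1..k-1} phi_{k-1,j} rho(j)],
  phi_{k,j} = phi_{k-1,j} - phi_{kk} phi_{k-1,k-j},  j = 1..k-1.
Step k = 1:
  phi_11 = rho(1) = -0.22.
Step k = 2:
  phi_22 = [rho(2) - phi_11 rho(1)] / [1 - phi_11 rho(1)] = [-0.4193 - (-0.22)(-0.22)] / [1 - (-0.22)(-0.22)]
         = -0.4677 / 0.9516 = -0.491488.
  Update: phi_21 = phi_11 - phi_22 phi_11 = -0.22 - (-0.491488)(-0.22) = -0.328127.
Step k = 3:
  phi_33 = [rho(3) - phi_21 rho(2) - phi_22 rho(1)] / [1 - phi_21 rho(1) - phi_22 rho(2)]
    numerator   = 0.3676 - (-0.328127)(-0.4193) - (-0.491488)(-0.22) = 0.12188883
    denominator = 1 - (-0.328127)(-0.22) - (-0.491488)(-0.4193) = 0.72173105
  phi_33 = 0.12188883 / 0.72173105 = 0.1689.
Therefore phi_{33} = 0.1689.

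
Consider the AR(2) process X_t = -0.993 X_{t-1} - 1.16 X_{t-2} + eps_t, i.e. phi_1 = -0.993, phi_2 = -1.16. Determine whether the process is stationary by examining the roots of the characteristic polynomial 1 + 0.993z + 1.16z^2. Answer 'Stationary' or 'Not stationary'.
\text{Not stationary}

The AR(p) characteristic polynomial is P(z) = 1 + 0.993z + 1.16z^2.
Stationarity requires all roots to lie outside the unit circle, i.e. |z| > 1 for every root.
Set 1 + (0.993) z + (1.16) z^2 = 0, i.e. a z^2 + b z + c = 0 with a = 1.16, b = 0.993, c = 1.
Discriminant D = b^2 - 4ac = (0.993)^2 - 4*(1.16)*1 = 0.986049 - (4.64) = -3.653951.
D < 0, so the roots are the complex-conjugate pair z = (-b +/- i sqrt(-D)) / (2a) = -0.428 +/- 0.8239i.
For a conjugate pair |z|^2 = z * conj(z) = (product of roots) = c/a = 1/(1.16) = 0.862069, so |z| = sqrt(0.862069) = 0.9285 for both roots.
Moduli of all roots: 0.9285, 0.9285.
All moduli strictly greater than 1? No.
Verdict: Not stationary.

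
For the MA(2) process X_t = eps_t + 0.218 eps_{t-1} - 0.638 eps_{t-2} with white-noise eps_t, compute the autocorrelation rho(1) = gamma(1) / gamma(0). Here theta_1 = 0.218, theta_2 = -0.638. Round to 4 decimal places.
\rho(1) = 0.0543

For an MA(q) process with theta_0 = 1, the autocovariance is
  gamma(k) = sigma^2 * sum_{i=0..q-k} theta_i * theta_{i+k},
and rho(k) = gamma(k) / gamma(0). Sigma^2 cancels.
  numerator   = (1)*(0.218) + (0.218)*(-0.638) = 0.078916.
  denominator = (1)^2 + (0.218)^2 + (-0.638)^2 = 1.454568.
  rho(1) = 0.078916 / 1.454568 = 0.0543.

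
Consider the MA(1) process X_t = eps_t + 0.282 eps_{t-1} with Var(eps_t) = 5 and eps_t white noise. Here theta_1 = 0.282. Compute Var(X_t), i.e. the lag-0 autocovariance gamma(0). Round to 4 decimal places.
\gamma(0) = 5.3976

For an MA(q) process X_t = eps_t + sum_i theta_i eps_{t-i} with
Var(eps_t) = sigma^2, the variance is
  gamma(0) = sigma^2 * (1 + sum_i theta_i^2).
  sum_i theta_i^2 = (0.282)^2 = 0.079524.
  gamma(0) = 5 * (1 + 0.079524) = 5 * 1.079524 = 5.39762, which rounds to 5.3976.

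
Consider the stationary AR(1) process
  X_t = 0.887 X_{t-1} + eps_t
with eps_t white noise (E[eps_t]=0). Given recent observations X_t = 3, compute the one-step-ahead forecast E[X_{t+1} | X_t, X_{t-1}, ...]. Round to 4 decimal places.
E[X_{t+1} \mid \mathcal F_t] = 2.6610

For an AR(p) model X_t = c + sum_i phi_i X_{t-i} + eps_t, the
one-step-ahead conditional mean is
  E[X_{t+1} | X_t, ...] = c + sum_i phi_i X_{t+1-i}.
Substitute known values:
  E[X_{t+1} | ...] = (0.887) * (3)
                   = 2.6610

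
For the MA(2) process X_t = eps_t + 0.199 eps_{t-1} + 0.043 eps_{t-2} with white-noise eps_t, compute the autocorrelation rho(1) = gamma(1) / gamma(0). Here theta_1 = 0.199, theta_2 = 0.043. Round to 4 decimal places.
\rho(1) = 0.1993

For an MA(q) process with theta_0 = 1, the autocovariance is
  gamma(k) = sigma^2 * sum_{i=0..q-k} theta_i * theta_{i+k},
and rho(k) = gamma(k) / gamma(0). Sigma^2 cancels.
  numerator   = (1)*(0.199) + (0.199)*(0.043) = 0.207557.
  denominator = (1)^2 + (0.199)^2 + (0.043)^2 = 1.04145.
  rho(1) = 0.207557 / 1.04145 = 0.1993.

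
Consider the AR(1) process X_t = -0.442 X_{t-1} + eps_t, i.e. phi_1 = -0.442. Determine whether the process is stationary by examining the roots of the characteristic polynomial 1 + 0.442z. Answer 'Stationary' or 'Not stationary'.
\text{Stationary}

The AR(p) characteristic polynomial is P(z) = 1 + 0.442z.
Stationarity requires all roots to lie outside the unit circle, i.e. |z| > 1 for every root.
This is linear in z: 1 + (0.442) z = 0  =>  z = -1/(0.442) = -2.262443,  |z| = 2.262443.
Moduli of all roots: 2.2624.
All moduli strictly greater than 1? Yes.
Verdict: Stationary.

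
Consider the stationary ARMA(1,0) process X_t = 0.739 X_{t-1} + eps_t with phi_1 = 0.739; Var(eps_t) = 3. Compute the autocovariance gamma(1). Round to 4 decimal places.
\gamma(1) = 4.8846

Multiply the model equation by X_{t-k} and take expectations. With theta_0 = psi_0 = 1 and psi_j the MA(infinity) weights, this gives
  gamma(k) - sum_i phi_i gamma(k-i) = c_k,
  c_k = sigma^2 * sum_{j=k..q} theta_j psi_{j-k}   (c_k = 0 for k > q),
using gamma(-m) = gamma(m).
Pure AR (q = 0): c_0 = sigma^2 = 3, c_k = 0 for k >= 1.
Equations for k = 0 and k = 1 (AR order 1):
  gamma(0) = phi_1 gamma(1) + c_0
  gamma(1) = phi_1 gamma(0) + c_1
Substituting the second into the first: gamma(0) (1 - phi_1^2) = c_0 + phi_1 c_1, so
  gamma(0) = c_0 / (1 - phi_1^2) = 3 / (1 - (0.739)^2) = 3 / 0.453879 = 6.609691.
  gamma(1) = phi_1 gamma(0) = (0.739)(6.609691) = 4.884562.
Therefore gamma(1) = 4.8846 (to 4 decimal places).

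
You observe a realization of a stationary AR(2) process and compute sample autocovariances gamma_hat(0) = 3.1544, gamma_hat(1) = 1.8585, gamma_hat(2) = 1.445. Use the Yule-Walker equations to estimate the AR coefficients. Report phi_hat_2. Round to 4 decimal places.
\hat\phi_{2} = 0.1700

The Yule-Walker equations for an AR(p) process read, in matrix form,
  Gamma_p phi = r_p,   with   (Gamma_p)_{ij} = gamma(|i - j|),
                       (r_p)_i = gamma(i),   i,j = 1..p.
Substitute the sample gammas (Toeplitz matrix and right-hand side of size 2):
  Gamma_p = [[3.1544, 1.8585], [1.8585, 3.1544]]
  r_p     = [1.8585, 1.445]
Written out:
  3.1544 phi_1 + 1.8585 phi_2 = 1.8585
  1.8585 phi_1 + 3.1544 phi_2 = 1.445
Solve by Cramer's rule:
  det = gamma(0)^2 - gamma(1)^2 = (3.1544)^2 - (1.8585)^2 = 9.95023936 - 3.45402225 = 6.49621711
  phi_hat_1 = [gamma(1) gamma(0) - gamma(1) gamma(2)] / det = [(1.8585)(3.1544) - (1.8585)(1.445)] / 6.49621711 = 3.1769199 / 6.49621711 = 0.489
  phi_hat_2 = [gamma(0) gamma(2) - gamma(1)^2] / det = [(3.1544)(1.445) - (1.8585)^2] / 6.49621711 = 1.10408575 / 6.49621711 = 0.17
So phi_hat = [0.4890, 0.1700].
Therefore phi_hat_2 = 0.1700.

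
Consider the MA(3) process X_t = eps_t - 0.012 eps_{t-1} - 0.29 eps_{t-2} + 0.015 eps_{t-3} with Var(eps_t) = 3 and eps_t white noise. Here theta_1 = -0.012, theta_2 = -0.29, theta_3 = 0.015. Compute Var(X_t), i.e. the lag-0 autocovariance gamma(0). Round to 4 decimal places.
\gamma(0) = 3.2534

For an MA(q) process X_t = eps_t + sum_i theta_i eps_{t-i} with
Var(eps_t) = sigma^2, the variance is
  gamma(0) = sigma^2 * (1 + sum_i theta_i^2).
  sum_i theta_i^2 = (-0.012)^2 + (-0.29)^2 + (0.015)^2 = 0.000144 + 0.0841 + 0.000225 = 0.084469.
  gamma(0) = 3 * (1 + 0.084469) = 3 * 1.084469 = 3.253407, which rounds to 3.2534.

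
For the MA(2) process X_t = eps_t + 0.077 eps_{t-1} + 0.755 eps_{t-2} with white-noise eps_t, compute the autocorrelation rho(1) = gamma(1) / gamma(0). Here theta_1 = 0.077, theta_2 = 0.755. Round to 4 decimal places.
\rho(1) = 0.0857

For an MA(q) process with theta_0 = 1, the autocovariance is
  gamma(k) = sigma^2 * sum_{i=0..q-k} theta_i * theta_{i+k},
and rho(k) = gamma(k) / gamma(0). Sigma^2 cancels.
  numerator   = (1)*(0.077) + (0.077)*(0.755) = 0.135135.
  denominator = (1)^2 + (0.077)^2 + (0.755)^2 = 1.575954.
  rho(1) = 0.135135 / 1.575954 = 0.0857.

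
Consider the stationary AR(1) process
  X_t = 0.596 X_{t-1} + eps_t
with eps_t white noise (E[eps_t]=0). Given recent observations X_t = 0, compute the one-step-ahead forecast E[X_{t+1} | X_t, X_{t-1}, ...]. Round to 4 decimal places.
E[X_{t+1} \mid \mathcal F_t] = 0.0000

For an AR(p) model X_t = c + sum_i phi_i X_{t-i} + eps_t, the
one-step-ahead conditional mean is
  E[X_{t+1} | X_t, ...] = c + sum_i phi_i X_{t+1-i}.
Substitute known values:
  E[X_{t+1} | ...] = (0.596) * (0)
                   = 0.0000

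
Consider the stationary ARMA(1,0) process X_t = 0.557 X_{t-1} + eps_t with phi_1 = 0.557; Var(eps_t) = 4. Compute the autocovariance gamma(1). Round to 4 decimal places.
\gamma(1) = 3.2302

Multiply the model equation by X_{t-k} and take expectations. With theta_0 = psi_0 = 1 and psi_j the MA(infinity) weights, this gives
  gamma(k) - sum_i phi_i gamma(k-i) = c_k,
  c_k = sigma^2 * sum_{j=k..q} theta_j psi_{j-k}   (c_k = 0 for k > q),
using gamma(-m) = gamma(m).
Pure AR (q = 0): c_0 = sigma^2 = 4, c_k = 0 for k >= 1.
Equations for k = 0 and k = 1 (AR order 1):
  gamma(0) = phi_1 gamma(1) + c_0
  gamma(1) = phi_1 gamma(0) + c_1
Substituting the second into the first: gamma(0) (1 - phi_1^2) = c_0 + phi_1 c_1, so
  gamma(0) = c_0 / (1 - phi_1^2) = 4 / (1 - (0.557)^2) = 4 / 0.689751 = 5.799194.
  gamma(1) = phi_1 gamma(0) = (0.557)(5.799194) = 3.230151.
Therefore gamma(1) = 3.2302 (to 4 decimal places).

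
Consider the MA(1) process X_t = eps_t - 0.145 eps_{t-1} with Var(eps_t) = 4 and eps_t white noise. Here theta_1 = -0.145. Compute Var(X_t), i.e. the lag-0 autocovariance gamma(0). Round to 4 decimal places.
\gamma(0) = 4.0841

For an MA(q) process X_t = eps_t + sum_i theta_i eps_{t-i} with
Var(eps_t) = sigma^2, the variance is
  gamma(0) = sigma^2 * (1 + sum_i theta_i^2).
  sum_i theta_i^2 = (-0.145)^2 = 0.021025.
  gamma(0) = 4 * (1 + 0.021025) = 4 * 1.021025 = 4.0841.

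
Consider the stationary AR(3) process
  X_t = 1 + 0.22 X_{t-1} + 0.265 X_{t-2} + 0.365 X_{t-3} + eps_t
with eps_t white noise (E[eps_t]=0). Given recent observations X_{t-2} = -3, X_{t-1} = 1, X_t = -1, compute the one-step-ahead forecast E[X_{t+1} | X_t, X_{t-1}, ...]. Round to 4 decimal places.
E[X_{t+1} \mid \mathcal F_t] = -0.0500

For an AR(p) model X_t = c + sum_i phi_i X_{t-i} + eps_t, the
one-step-ahead conditional mean is
  E[X_{t+1} | X_t, ...] = c + sum_i phi_i X_{t+1-i}.
Substitute known values:
  E[X_{t+1} | ...] = 1 + (0.22) * (-1) + (0.265) * (1) + (0.365) * (-3)
                   = -0.0500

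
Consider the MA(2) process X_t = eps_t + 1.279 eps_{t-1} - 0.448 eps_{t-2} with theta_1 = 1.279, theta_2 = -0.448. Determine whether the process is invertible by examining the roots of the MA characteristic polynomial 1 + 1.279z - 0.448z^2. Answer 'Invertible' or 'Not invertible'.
\text{Not invertible}

The MA(q) characteristic polynomial is P(z) = 1 + 1.279z - 0.448z^2.
Invertibility requires all roots to lie outside the unit circle, i.e. |z| > 1 for every root.
Set 1 + (1.279) z + (-0.448) z^2 = 0, i.e. a z^2 + b z + c = 0 with a = -0.448, b = 1.279, c = 1.
Discriminant D = b^2 - 4ac = (1.279)^2 - 4*(-0.448)*1 = 1.635841 - (-1.792) = 3.427841.
D >= 0, so the roots are real: z = (-b +/- sqrt(D)) / (2a) = (-1.279 +/- 1.851443) / (-0.896).
  z_1 = (-1.279 + 1.851443) / (-0.896) = -0.6389,   |z_1| = 0.6389.
  z_2 = (-1.279 - 1.851443) / (-0.896) = 3.4938,   |z_2| = 3.4938.
Moduli of all roots: 0.6389, 3.4938.
All moduli strictly greater than 1? No.
Verdict: Not invertible.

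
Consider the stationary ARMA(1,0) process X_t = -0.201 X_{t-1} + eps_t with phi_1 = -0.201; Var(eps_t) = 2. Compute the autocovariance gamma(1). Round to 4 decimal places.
\gamma(1) = -0.4189

Multiply the model equation by X_{t-k} and take expectations. With theta_0 = psi_0 = 1 and psi_j the MA(infinity) weights, this gives
  gamma(k) - sum_i phi_i gamma(k-i) = c_k,
  c_k = sigma^2 * sum_{j=k..q} theta_j psi_{j-k}   (c_k = 0 for k > q),
using gamma(-m) = gamma(m).
Pure AR (q = 0): c_0 = sigma^2 = 2, c_k = 0 for k >= 1.
Equations for k = 0 and k = 1 (AR order 1):
  gamma(0) = phi_1 gamma(1) + c_0
  gamma(1) = phi_1 gamma(0) + c_1
Substituting the second into the first: gamma(0) (1 - phi_1^2) = c_0 + phi_1 c_1, so
  gamma(0) = c_0 / (1 - phi_1^2) = 2 / (1 - (-0.201)^2) = 2 / 0.959599 = 2.084204.
  gamma(1) = phi_1 gamma(0) = (-0.201)(2.084204) = -0.418925.
Therefore gamma(1) = -0.4189 (to 4 decimal places).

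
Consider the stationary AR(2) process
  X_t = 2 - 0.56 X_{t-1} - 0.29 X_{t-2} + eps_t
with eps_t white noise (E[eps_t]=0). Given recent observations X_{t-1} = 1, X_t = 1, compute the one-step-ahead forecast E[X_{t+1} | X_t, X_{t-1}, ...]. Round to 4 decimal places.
E[X_{t+1} \mid \mathcal F_t] = 1.1500

For an AR(p) model X_t = c + sum_i phi_i X_{t-i} + eps_t, the
one-step-ahead conditional mean is
  E[X_{t+1} | X_t, ...] = c + sum_i phi_i X_{t+1-i}.
Substitute known values:
  E[X_{t+1} | ...] = 2 + (-0.56) * (1) + (-0.29) * (1)
                   = 1.1500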